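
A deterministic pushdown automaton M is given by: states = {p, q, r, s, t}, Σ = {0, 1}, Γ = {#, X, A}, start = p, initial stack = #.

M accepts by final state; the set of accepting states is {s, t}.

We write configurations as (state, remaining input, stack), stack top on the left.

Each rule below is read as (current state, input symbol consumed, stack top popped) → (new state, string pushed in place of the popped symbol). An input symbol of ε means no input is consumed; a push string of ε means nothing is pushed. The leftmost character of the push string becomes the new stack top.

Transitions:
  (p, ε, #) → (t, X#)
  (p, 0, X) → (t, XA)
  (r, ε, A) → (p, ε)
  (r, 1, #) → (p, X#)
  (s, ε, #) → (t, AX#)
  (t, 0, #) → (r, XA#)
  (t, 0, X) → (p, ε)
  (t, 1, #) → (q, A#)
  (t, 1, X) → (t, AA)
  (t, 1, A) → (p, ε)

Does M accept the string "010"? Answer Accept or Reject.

Reject

(p, 010, #)
  ε-move, top #: go to t, push X# → (t, 010, X#)
  read 0, top X: go to p, push ε → (p, 10, #)
  ε-move, top #: go to t, push X# → (t, 10, X#)
  read 1, top X: go to t, push AA → (t, 0, AA#)
No transition applies at (t, 0, AA#); input not fully consumed.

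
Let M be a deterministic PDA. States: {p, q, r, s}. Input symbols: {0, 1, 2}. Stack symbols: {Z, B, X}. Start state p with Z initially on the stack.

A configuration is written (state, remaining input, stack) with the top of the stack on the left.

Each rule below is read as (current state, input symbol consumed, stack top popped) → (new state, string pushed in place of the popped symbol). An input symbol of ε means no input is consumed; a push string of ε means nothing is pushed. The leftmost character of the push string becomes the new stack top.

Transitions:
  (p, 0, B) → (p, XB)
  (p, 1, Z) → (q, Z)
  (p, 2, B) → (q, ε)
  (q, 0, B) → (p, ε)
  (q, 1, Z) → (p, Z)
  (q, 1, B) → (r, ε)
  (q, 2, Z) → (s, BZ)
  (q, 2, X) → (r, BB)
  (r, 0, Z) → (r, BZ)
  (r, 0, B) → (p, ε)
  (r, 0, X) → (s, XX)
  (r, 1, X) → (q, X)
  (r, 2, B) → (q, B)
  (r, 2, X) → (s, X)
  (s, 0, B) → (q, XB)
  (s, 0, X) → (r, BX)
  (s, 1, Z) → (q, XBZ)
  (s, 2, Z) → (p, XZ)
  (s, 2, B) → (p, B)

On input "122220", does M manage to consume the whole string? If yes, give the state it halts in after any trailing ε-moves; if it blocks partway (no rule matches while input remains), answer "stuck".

(p, 122220, Z)
  read 1, top Z: go to q, push Z → (q, 22220, Z)
  read 2, top Z: go to s, push BZ → (s, 2220, BZ)
  read 2, top B: go to p, push B → (p, 220, BZ)
  read 2, top B: go to q, push ε → (q, 20, Z)
  read 2, top Z: go to s, push BZ → (s, 0, BZ)
  read 0, top B: go to q, push XB → (q, ε, XBZ)
All input consumed; M is in state q.

q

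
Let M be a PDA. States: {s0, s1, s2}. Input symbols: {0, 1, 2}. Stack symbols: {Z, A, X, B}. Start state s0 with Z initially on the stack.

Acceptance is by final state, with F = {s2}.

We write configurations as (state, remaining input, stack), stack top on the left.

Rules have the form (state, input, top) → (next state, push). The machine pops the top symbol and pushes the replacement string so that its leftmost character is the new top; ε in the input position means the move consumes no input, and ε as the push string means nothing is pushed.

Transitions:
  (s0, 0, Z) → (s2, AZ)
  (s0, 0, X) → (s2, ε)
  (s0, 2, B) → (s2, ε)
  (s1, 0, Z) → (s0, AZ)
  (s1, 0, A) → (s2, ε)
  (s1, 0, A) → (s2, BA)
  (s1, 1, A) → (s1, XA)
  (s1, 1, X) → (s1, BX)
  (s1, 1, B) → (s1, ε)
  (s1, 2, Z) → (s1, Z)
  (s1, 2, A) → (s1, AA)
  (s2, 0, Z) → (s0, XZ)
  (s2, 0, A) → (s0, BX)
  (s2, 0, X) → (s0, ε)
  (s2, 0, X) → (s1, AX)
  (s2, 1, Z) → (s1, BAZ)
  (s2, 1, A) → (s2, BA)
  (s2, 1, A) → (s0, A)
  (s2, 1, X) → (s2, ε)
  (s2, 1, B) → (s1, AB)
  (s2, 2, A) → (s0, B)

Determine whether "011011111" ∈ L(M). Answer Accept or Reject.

No computation consumes all input and reaches a final state.

Reject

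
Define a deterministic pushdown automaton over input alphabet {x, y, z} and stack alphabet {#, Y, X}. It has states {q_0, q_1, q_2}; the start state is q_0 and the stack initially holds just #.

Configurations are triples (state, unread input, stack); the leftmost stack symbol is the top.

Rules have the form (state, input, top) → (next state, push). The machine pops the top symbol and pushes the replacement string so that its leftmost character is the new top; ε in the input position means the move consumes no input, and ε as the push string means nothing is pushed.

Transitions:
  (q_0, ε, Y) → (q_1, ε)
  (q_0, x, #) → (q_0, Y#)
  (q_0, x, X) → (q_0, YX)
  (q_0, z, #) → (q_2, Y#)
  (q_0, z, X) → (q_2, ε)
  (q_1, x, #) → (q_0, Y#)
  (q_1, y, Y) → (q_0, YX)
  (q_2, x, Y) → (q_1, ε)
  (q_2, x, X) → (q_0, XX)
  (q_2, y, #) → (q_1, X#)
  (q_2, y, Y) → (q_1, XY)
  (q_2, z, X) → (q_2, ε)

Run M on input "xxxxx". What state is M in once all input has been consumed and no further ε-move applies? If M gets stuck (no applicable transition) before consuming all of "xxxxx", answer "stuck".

q_1

(q_0, xxxxx, #)
  read x, top #: go to q_0, push Y# → (q_0, xxxx, Y#)
  ε-move, top Y: go to q_1, push ε → (q_1, xxxx, #)
  read x, top #: go to q_0, push Y# → (q_0, xxx, Y#)
  ε-move, top Y: go to q_1, push ε → (q_1, xxx, #)
  read x, top #: go to q_0, push Y# → (q_0, xx, Y#)
  ε-move, top Y: go to q_1, push ε → (q_1, xx, #)
  read x, top #: go to q_0, push Y# → (q_0, x, Y#)
  ε-move, top Y: go to q_1, push ε → (q_1, x, #)
  read x, top #: go to q_0, push Y# → (q_0, ε, Y#)
  ε-move, top Y: go to q_1, push ε → (q_1, ε, #)
All input consumed; M is in state q_1.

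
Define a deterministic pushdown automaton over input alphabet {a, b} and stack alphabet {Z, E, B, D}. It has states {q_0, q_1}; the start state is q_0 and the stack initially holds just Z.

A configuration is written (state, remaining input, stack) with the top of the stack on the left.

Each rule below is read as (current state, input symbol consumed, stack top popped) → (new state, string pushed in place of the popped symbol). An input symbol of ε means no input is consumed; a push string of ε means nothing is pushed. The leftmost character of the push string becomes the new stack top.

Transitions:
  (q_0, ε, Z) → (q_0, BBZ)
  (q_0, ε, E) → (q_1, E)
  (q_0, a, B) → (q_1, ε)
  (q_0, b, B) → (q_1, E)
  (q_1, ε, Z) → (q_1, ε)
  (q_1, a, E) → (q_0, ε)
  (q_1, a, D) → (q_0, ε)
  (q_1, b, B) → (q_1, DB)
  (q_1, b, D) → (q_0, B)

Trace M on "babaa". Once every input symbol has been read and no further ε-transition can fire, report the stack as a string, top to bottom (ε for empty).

BZ

(q_0, babaa, Z)
  ε-move, top Z: go to q_0, push BBZ → (q_0, babaa, BBZ)
  read b, top B: go to q_1, push E → (q_1, abaa, EBZ)
  read a, top E: go to q_0, push ε → (q_0, baa, BZ)
  read b, top B: go to q_1, push E → (q_1, aa, EZ)
  read a, top E: go to q_0, push ε → (q_0, a, Z)
  ε-move, top Z: go to q_0, push BBZ → (q_0, a, BBZ)
  read a, top B: go to q_1, push ε → (q_1, ε, BZ)
All input consumed in state q_1 with stack BZ.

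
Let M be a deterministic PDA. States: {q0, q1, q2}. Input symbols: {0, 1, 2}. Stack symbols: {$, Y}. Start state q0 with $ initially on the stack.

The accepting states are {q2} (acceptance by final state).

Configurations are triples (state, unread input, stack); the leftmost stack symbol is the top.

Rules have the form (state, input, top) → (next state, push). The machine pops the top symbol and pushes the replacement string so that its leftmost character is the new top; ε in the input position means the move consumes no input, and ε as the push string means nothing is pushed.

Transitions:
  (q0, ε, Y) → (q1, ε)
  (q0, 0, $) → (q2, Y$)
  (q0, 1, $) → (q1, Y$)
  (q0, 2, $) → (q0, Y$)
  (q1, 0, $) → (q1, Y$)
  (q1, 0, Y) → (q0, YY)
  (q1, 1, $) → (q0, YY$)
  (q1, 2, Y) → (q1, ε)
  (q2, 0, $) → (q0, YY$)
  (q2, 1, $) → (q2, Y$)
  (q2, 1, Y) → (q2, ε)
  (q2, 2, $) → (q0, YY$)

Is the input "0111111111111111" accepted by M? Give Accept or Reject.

(q0, 0111111111111111, $) ⊢ (q2, 111111111111111, Y$) ⊢ (q2, 11111111111111, $) ⊢ (q2, 1111111111111, Y$) ⊢ (q2, 111111111111, $) ⊢ (q2, 11111111111, Y$) ⊢ (q2, 1111111111, $) ⊢ (q2, 111111111, Y$) ⊢ (q2, 11111111, $) ⊢ (q2, 1111111, Y$) ⊢ (q2, 111111, $) ⊢ (q2, 11111, Y$) ⊢ (q2, 1111, $) ⊢ (q2, 111, Y$) ⊢ (q2, 11, $) ⊢ (q2, 1, Y$) ⊢ (q2, ε, $)
All input consumed; state q2 ∈ F.

Accept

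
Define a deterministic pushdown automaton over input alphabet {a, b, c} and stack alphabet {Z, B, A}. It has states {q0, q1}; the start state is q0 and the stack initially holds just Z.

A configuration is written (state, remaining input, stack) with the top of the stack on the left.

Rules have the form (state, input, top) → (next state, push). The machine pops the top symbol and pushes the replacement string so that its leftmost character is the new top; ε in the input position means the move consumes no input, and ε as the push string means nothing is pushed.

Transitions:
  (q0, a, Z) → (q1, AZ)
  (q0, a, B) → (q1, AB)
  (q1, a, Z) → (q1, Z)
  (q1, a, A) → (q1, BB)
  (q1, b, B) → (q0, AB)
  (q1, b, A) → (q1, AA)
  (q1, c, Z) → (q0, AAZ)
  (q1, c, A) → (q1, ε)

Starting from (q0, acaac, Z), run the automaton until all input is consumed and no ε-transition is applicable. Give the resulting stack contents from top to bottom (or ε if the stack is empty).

AAZ

(q0, acaac, Z)
  read a, top Z: go to q1, push AZ → (q1, caac, AZ)
  read c, top A: go to q1, push ε → (q1, aac, Z)
  read a, top Z: go to q1, push Z → (q1, ac, Z)
  read a, top Z: go to q1, push Z → (q1, c, Z)
  read c, top Z: go to q0, push AAZ → (q0, ε, AAZ)
All input consumed in state q0 with stack AAZ.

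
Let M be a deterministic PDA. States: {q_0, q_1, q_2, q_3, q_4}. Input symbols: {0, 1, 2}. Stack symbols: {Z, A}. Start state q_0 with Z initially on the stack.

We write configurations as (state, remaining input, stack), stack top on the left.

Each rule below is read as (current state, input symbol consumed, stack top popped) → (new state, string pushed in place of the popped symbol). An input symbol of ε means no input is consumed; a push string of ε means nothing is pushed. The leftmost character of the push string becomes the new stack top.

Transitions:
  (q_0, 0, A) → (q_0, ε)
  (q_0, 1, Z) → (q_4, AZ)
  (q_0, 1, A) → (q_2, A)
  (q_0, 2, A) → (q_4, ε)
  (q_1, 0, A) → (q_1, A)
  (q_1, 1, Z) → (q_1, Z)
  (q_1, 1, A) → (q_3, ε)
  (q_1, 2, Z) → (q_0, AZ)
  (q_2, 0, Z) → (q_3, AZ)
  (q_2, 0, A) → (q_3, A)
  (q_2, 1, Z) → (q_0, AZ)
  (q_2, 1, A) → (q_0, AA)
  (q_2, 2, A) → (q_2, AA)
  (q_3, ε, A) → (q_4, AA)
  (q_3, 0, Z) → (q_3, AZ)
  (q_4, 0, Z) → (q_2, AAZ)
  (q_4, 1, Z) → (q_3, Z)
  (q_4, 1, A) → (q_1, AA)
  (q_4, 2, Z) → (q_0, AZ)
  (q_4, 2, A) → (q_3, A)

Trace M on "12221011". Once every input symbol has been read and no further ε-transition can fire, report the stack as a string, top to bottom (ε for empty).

(q_0, 12221011, Z)
  read 1, top Z: go to q_4, push AZ → (q_4, 2221011, AZ)
  read 2, top A: go to q_3, push A → (q_3, 221011, AZ)
  ε-move, top A: go to q_4, push AA → (q_4, 221011, AAZ)
  read 2, top A: go to q_3, push A → (q_3, 21011, AAZ)
  ε-move, top A: go to q_4, push AA → (q_4, 21011, AAAZ)
  read 2, top A: go to q_3, push A → (q_3, 1011, AAAZ)
  ε-move, top A: go to q_4, push AA → (q_4, 1011, AAAAZ)
  read 1, top A: go to q_1, push AA → (q_1, 011, AAAAAZ)
  read 0, top A: go to q_1, push A → (q_1, 11, AAAAAZ)
  read 1, top A: go to q_3, push ε → (q_3, 1, AAAAZ)
  ε-move, top A: go to q_4, push AA → (q_4, 1, AAAAAZ)
  read 1, top A: go to q_1, push AA → (q_1, ε, AAAAAAZ)
All input consumed in state q_1 with stack AAAAAAZ.

AAAAAAZ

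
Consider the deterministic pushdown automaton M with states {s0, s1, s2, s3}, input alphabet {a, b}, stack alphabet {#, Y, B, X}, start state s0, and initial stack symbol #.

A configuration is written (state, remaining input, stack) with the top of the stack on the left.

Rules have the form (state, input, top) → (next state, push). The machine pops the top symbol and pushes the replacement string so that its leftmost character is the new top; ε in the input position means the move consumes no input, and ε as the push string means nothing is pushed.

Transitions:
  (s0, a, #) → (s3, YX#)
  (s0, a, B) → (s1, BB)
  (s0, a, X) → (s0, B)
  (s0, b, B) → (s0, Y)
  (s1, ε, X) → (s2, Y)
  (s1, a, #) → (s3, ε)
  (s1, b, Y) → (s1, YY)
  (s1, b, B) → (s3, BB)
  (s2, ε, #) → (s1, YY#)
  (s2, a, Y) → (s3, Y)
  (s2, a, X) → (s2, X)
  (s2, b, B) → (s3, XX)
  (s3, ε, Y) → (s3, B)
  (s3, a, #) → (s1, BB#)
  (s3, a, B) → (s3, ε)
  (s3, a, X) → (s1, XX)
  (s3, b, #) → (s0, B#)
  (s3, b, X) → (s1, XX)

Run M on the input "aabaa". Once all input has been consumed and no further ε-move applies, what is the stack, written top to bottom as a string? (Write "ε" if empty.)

X#

(s0, aabaa, #)
  read a, top #: go to s3, push YX# → (s3, abaa, YX#)
  ε-move, top Y: go to s3, push B → (s3, abaa, BX#)
  read a, top B: go to s3, push ε → (s3, baa, X#)
  read b, top X: go to s1, push XX → (s1, aa, XX#)
  ε-move, top X: go to s2, push Y → (s2, aa, YX#)
  read a, top Y: go to s3, push Y → (s3, a, YX#)
  ε-move, top Y: go to s3, push B → (s3, a, BX#)
  read a, top B: go to s3, push ε → (s3, ε, X#)
All input consumed in state s3 with stack X#.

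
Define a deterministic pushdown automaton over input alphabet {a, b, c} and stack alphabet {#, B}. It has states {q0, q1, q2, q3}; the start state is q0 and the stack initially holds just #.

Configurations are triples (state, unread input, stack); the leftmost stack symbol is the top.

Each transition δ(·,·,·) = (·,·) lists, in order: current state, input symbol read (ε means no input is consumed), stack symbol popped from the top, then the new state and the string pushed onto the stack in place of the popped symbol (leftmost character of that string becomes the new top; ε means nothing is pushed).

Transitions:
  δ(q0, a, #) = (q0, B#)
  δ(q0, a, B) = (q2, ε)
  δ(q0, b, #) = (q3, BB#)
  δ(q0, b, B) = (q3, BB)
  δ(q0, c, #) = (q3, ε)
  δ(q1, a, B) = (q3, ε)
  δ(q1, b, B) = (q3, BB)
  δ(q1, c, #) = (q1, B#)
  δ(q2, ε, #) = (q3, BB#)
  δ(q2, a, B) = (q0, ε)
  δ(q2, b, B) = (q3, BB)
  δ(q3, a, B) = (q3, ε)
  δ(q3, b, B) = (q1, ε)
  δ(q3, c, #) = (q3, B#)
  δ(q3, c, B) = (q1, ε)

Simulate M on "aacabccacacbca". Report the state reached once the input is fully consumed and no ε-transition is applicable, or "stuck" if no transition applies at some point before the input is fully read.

(q0, aacabccacacbca, #) ⊢ (q0, acabccacacbca, B#) ⊢ (q2, cabccacacbca, #) ⊢ (q3, cabccacacbca, BB#) ⊢ (q1, abccacacbca, B#) ⊢ (q3, bccacacbca, #)
No transition for (q3, b, top #); M blocks with input bccacacbca remaining.

stuck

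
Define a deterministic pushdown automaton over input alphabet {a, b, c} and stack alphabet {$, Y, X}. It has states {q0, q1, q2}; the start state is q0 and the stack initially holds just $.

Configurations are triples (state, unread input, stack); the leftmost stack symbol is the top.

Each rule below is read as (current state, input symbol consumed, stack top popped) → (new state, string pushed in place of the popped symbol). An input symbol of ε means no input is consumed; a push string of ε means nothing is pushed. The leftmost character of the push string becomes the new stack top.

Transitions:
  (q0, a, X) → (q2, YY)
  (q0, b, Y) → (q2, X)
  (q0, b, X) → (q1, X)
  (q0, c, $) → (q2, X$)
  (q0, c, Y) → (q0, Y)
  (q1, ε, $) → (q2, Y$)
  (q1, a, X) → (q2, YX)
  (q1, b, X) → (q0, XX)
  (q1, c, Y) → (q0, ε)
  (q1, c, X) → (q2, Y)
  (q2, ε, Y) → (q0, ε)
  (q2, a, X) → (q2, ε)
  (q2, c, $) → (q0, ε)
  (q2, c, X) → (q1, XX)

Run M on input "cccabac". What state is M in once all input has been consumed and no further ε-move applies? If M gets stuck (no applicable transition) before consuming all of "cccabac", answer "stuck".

q0

(q0, cccabac, $)
  read c, top $: go to q2, push X$ → (q2, ccabac, X$)
  read c, top X: go to q1, push XX → (q1, cabac, XX$)
  read c, top X: go to q2, push Y → (q2, abac, YX$)
  ε-move, top Y: go to q0, push ε → (q0, abac, X$)
  read a, top X: go to q2, push YY → (q2, bac, YY$)
  ε-move, top Y: go to q0, push ε → (q0, bac, Y$)
  read b, top Y: go to q2, push X → (q2, ac, X$)
  read a, top X: go to q2, push ε → (q2, c, $)
  read c, top $: go to q0, push ε → (q0, ε, ε)
All input consumed; M is in state q0.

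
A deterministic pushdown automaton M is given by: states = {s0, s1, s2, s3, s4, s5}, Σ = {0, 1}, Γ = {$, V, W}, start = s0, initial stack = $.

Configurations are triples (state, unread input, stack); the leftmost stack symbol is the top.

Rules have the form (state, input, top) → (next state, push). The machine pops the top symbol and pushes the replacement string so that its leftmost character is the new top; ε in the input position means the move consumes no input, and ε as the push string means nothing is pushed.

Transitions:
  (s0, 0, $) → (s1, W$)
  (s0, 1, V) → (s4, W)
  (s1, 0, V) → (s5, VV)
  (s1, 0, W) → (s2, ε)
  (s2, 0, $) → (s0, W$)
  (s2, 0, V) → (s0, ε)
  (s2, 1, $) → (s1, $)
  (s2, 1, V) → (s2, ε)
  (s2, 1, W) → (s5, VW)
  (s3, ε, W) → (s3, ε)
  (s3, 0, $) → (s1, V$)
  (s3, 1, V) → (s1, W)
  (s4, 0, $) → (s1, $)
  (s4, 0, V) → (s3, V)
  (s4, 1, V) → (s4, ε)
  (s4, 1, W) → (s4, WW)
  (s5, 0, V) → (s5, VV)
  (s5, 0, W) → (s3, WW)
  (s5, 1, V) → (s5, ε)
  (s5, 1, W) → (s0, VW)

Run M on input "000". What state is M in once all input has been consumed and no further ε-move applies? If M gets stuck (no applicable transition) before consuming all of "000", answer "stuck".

(s0, 000, $) ⊢ (s1, 00, W$) ⊢ (s2, 0, $) ⊢ (s0, ε, W$)
All input consumed; M is in state s0.

s0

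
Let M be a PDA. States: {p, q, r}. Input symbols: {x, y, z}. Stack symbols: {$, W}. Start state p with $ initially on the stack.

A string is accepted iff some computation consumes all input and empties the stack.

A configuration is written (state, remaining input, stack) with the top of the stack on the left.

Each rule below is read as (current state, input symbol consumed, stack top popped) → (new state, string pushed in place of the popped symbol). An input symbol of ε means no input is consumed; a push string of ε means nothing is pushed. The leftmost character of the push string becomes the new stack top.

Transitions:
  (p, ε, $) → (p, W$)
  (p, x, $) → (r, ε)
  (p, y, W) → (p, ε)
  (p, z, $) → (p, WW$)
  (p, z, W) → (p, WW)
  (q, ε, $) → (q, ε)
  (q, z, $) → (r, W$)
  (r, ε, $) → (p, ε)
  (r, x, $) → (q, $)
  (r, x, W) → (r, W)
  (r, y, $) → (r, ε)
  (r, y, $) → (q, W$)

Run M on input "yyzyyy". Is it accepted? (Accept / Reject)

No computation consumes all input and empties the stack.

Reject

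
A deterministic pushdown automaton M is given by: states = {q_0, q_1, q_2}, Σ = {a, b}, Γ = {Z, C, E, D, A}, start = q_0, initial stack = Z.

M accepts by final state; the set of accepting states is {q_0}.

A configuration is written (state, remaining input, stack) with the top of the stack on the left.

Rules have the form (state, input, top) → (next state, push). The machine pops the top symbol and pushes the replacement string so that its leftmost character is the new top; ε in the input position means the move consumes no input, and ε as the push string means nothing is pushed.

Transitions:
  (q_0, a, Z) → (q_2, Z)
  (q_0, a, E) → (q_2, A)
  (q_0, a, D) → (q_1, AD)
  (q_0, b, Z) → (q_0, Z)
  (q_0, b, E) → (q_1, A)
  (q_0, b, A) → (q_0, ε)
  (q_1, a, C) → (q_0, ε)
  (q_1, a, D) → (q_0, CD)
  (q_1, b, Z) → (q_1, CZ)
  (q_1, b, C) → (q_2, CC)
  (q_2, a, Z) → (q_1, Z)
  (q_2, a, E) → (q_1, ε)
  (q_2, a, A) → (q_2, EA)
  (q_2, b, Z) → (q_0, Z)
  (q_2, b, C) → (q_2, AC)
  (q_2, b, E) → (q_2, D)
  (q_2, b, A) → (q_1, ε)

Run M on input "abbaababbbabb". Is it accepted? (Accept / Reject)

Accept

(q_0, abbaababbbabb, Z)
  read a, top Z: go to q_2, push Z → (q_2, bbaababbbabb, Z)
  read b, top Z: go to q_0, push Z → (q_0, baababbbabb, Z)
  read b, top Z: go to q_0, push Z → (q_0, aababbbabb, Z)
  read a, top Z: go to q_2, push Z → (q_2, ababbbabb, Z)
  read a, top Z: go to q_1, push Z → (q_1, babbbabb, Z)
  read b, top Z: go to q_1, push CZ → (q_1, abbbabb, CZ)
  read a, top C: go to q_0, push ε → (q_0, bbbabb, Z)
  read b, top Z: go to q_0, push Z → (q_0, bbabb, Z)
  read b, top Z: go to q_0, push Z → (q_0, babb, Z)
  read b, top Z: go to q_0, push Z → (q_0, abb, Z)
  read a, top Z: go to q_2, push Z → (q_2, bb, Z)
  read b, top Z: go to q_0, push Z → (q_0, b, Z)
  read b, top Z: go to q_0, push Z → (q_0, ε, Z)
All input consumed; state q_0 ∈ F.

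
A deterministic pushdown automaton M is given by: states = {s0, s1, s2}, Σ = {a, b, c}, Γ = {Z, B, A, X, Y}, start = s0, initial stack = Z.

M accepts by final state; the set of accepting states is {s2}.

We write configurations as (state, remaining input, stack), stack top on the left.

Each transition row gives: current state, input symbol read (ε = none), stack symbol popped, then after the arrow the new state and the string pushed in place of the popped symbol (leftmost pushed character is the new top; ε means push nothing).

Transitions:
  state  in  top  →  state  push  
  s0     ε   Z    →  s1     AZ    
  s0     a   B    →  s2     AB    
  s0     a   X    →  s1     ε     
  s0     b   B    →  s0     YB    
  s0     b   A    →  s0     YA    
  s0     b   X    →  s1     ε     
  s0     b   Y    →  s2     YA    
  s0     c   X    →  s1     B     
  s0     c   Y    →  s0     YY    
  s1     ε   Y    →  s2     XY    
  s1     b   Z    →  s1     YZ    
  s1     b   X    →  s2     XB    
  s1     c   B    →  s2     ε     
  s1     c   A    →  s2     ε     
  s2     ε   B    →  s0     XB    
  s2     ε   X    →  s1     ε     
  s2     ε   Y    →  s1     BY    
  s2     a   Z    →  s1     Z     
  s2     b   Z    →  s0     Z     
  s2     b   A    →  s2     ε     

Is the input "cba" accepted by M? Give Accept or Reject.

(s0, cba, Z)
  ε-move, top Z: go to s1, push AZ → (s1, cba, AZ)
  read c, top A: go to s2, push ε → (s2, ba, Z)
  read b, top Z: go to s0, push Z → (s0, a, Z)
  ε-move, top Z: go to s1, push AZ → (s1, a, AZ)
No transition applies at (s1, a, AZ); input not fully consumed.

Reject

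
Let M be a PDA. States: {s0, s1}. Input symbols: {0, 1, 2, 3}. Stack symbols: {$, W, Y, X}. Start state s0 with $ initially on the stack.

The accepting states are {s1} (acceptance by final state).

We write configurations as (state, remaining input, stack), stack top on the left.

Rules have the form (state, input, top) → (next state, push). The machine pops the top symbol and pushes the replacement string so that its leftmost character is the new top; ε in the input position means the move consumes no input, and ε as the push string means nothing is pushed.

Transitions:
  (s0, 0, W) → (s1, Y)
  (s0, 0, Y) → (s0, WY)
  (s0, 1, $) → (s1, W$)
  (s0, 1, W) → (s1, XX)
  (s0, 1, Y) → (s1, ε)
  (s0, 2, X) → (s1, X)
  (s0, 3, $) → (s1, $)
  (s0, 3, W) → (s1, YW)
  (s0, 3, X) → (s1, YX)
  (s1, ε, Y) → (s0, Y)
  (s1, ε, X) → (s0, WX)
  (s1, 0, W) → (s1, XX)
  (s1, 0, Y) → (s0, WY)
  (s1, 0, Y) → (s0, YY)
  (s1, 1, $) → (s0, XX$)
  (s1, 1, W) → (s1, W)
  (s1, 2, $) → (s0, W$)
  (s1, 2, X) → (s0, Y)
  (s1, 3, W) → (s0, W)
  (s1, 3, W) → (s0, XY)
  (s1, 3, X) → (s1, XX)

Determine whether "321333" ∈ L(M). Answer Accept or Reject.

Accept

One accepting computation: (s0, 321333, $) ⊢ (s1, 21333, $) ⊢ (s0, 1333, W$) ⊢ (s1, 333, XX$) ⊢ (s1, 33, XXX$) ⊢ (s1, 3, XXXX$) ⊢ (s1, ε, XXXXX$)
All input consumed and state s1 ∈ F.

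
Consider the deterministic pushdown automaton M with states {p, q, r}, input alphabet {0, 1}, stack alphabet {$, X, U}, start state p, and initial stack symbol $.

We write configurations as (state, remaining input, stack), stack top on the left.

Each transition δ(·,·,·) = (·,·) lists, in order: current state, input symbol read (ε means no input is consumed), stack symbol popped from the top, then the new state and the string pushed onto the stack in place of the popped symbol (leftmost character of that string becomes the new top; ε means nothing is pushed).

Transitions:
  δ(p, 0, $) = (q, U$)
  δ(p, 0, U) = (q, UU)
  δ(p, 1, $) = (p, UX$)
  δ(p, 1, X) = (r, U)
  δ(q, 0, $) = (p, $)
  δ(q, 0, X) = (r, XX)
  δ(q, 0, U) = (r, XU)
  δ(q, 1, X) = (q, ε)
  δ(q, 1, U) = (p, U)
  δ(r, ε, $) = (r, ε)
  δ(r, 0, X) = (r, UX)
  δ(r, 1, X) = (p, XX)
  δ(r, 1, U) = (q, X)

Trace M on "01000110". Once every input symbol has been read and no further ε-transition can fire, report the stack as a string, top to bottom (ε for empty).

XXUU$

(p, 01000110, $)
  read 0, top $: go to q, push U$ → (q, 1000110, U$)
  read 1, top U: go to p, push U → (p, 000110, U$)
  read 0, top U: go to q, push UU → (q, 00110, UU$)
  read 0, top U: go to r, push XU → (r, 0110, XUU$)
  read 0, top X: go to r, push UX → (r, 110, UXUU$)
  read 1, top U: go to q, push X → (q, 10, XXUU$)
  read 1, top X: go to q, push ε → (q, 0, XUU$)
  read 0, top X: go to r, push XX → (r, ε, XXUU$)
All input consumed in state r with stack XXUU$.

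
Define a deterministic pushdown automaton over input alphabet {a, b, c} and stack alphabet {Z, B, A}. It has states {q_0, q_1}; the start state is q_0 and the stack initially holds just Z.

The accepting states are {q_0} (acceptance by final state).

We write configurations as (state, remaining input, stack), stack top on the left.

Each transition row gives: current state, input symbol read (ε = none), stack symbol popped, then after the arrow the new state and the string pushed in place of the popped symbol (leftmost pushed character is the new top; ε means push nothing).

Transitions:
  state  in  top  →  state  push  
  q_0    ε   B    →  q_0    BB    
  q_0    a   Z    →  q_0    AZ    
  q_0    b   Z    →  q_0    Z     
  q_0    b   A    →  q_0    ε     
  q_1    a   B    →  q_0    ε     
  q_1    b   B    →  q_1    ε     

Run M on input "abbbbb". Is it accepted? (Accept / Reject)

(q_0, abbbbb, Z)
  read a, top Z: go to q_0, push AZ → (q_0, bbbbb, AZ)
  read b, top A: go to q_0, push ε → (q_0, bbbb, Z)
  read b, top Z: go to q_0, push Z → (q_0, bbb, Z)
  read b, top Z: go to q_0, push Z → (q_0, bb, Z)
  read b, top Z: go to q_0, push Z → (q_0, b, Z)
  read b, top Z: go to q_0, push Z → (q_0, ε, Z)
All input consumed; state q_0 ∈ F.

Accept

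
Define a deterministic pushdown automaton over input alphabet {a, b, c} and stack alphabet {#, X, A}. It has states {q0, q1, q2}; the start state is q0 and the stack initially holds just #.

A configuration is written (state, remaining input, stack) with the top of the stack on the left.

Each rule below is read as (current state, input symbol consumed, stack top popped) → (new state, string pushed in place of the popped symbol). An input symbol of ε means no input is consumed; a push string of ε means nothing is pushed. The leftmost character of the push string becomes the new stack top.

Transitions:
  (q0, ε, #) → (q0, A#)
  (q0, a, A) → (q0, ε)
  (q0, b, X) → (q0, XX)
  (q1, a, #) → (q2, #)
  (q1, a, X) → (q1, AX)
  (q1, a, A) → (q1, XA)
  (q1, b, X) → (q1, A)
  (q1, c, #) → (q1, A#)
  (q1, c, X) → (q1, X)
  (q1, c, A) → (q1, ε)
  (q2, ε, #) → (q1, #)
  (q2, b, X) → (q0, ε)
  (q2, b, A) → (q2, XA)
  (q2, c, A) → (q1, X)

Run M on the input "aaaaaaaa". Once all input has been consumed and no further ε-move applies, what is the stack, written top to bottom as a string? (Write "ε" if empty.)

(q0, aaaaaaaa, #)
  ε-move, top #: go to q0, push A# → (q0, aaaaaaaa, A#)
  read a, top A: go to q0, push ε → (q0, aaaaaaa, #)
  ε-move, top #: go to q0, push A# → (q0, aaaaaaa, A#)
  read a, top A: go to q0, push ε → (q0, aaaaaa, #)
  ε-move, top #: go to q0, push A# → (q0, aaaaaa, A#)
  read a, top A: go to q0, push ε → (q0, aaaaa, #)
  ε-move, top #: go to q0, push A# → (q0, aaaaa, A#)
  read a, top A: go to q0, push ε → (q0, aaaa, #)
  ε-move, top #: go to q0, push A# → (q0, aaaa, A#)
  read a, top A: go to q0, push ε → (q0, aaa, #)
  ε-move, top #: go to q0, push A# → (q0, aaa, A#)
  read a, top A: go to q0, push ε → (q0, aa, #)
  ε-move, top #: go to q0, push A# → (q0, aa, A#)
  read a, top A: go to q0, push ε → (q0, a, #)
  ε-move, top #: go to q0, push A# → (q0, a, A#)
  read a, top A: go to q0, push ε → (q0, ε, #)
  ε-move, top #: go to q0, push A# → (q0, ε, A#)
All input consumed in state q0 with stack A#.

A#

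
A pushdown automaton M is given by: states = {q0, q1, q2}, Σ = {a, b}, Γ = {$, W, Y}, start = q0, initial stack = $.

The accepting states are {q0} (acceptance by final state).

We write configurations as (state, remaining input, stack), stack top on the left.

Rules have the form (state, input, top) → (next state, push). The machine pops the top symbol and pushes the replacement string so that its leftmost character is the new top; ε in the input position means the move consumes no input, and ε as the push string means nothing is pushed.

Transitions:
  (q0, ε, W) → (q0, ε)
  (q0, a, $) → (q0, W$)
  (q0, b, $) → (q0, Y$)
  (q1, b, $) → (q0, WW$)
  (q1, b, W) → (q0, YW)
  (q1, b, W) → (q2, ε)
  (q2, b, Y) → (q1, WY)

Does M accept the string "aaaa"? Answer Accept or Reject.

One accepting computation: (q0, aaaa, $) ⊢ (q0, aaa, W$) ⊢ (q0, aaa, $) ⊢ (q0, aa, W$) ⊢ (q0, aa, $) ⊢ (q0, a, W$) ⊢ (q0, a, $) ⊢ (q0, ε, W$)
All input consumed and state q0 ∈ F.

Accept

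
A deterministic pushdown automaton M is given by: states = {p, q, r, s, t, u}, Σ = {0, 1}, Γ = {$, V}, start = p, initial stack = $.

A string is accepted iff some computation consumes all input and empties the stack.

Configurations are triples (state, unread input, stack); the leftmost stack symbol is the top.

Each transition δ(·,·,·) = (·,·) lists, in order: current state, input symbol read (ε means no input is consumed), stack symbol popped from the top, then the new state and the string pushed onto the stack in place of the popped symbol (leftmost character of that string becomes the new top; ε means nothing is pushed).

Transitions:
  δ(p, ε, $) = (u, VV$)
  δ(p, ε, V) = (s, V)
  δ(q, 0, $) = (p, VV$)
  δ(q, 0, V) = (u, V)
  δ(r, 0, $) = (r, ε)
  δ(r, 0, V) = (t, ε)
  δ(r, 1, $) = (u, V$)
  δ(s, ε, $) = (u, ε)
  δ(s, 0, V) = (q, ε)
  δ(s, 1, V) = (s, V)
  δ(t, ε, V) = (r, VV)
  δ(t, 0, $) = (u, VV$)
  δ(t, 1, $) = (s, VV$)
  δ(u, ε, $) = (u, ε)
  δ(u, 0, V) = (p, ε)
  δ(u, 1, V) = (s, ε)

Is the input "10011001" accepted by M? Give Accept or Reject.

Accept

(p, 10011001, $)
  ε-move, top $: go to u, push VV$ → (u, 10011001, VV$)
  read 1, top V: go to s, push ε → (s, 0011001, V$)
  read 0, top V: go to q, push ε → (q, 011001, $)
  read 0, top $: go to p, push VV$ → (p, 11001, VV$)
  ε-move, top V: go to s, push V → (s, 11001, VV$)
  read 1, top V: go to s, push V → (s, 1001, VV$)
  read 1, top V: go to s, push V → (s, 001, VV$)
  read 0, top V: go to q, push ε → (q, 01, V$)
  read 0, top V: go to u, push V → (u, 1, V$)
  read 1, top V: go to s, push ε → (s, ε, $)
  ε-move, top $: go to u, push ε → (u, ε, ε)
All input consumed and the stack is empty.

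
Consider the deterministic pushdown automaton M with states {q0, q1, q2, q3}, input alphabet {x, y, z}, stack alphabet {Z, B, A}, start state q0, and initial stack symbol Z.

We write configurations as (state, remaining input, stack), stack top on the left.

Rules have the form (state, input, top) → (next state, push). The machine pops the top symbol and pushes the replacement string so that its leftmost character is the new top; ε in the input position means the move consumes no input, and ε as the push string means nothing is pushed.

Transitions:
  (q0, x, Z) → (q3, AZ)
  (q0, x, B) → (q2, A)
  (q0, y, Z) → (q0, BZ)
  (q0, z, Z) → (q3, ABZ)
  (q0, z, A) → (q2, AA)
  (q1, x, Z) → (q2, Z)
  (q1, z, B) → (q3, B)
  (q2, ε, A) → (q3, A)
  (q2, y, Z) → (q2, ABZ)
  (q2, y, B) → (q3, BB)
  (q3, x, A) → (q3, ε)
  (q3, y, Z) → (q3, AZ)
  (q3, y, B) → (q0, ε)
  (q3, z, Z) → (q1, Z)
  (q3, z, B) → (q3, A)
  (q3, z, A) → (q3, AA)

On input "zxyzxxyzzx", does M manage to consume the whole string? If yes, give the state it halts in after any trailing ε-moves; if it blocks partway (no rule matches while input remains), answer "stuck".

stuck

(q0, zxyzxxyzzx, Z)
  read z, top Z: go to q3, push ABZ → (q3, xyzxxyzzx, ABZ)
  read x, top A: go to q3, push ε → (q3, yzxxyzzx, BZ)
  read y, top B: go to q0, push ε → (q0, zxxyzzx, Z)
  read z, top Z: go to q3, push ABZ → (q3, xxyzzx, ABZ)
  read x, top A: go to q3, push ε → (q3, xyzzx, BZ)
No transition for (q3, x, top B); M blocks with input xyzzx remaining.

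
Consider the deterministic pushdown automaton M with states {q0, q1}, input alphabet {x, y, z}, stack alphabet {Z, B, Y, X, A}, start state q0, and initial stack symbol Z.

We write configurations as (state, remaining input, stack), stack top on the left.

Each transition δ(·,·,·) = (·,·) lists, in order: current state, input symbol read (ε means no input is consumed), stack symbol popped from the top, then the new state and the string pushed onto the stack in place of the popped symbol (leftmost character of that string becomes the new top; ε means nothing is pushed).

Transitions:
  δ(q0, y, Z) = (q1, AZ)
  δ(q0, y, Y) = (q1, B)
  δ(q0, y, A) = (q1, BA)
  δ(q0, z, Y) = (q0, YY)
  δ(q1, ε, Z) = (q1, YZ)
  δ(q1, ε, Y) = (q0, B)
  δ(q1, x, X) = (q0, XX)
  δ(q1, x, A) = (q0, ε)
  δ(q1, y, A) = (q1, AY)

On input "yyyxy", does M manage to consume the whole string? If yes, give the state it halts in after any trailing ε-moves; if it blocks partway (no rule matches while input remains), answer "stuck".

q1

(q0, yyyxy, Z)
  read y, top Z: go to q1, push AZ → (q1, yyxy, AZ)
  read y, top A: go to q1, push AY → (q1, yxy, AYZ)
  read y, top A: go to q1, push AY → (q1, xy, AYYZ)
  read x, top A: go to q0, push ε → (q0, y, YYZ)
  read y, top Y: go to q1, push B → (q1, ε, BYZ)
All input consumed; M is in state q1.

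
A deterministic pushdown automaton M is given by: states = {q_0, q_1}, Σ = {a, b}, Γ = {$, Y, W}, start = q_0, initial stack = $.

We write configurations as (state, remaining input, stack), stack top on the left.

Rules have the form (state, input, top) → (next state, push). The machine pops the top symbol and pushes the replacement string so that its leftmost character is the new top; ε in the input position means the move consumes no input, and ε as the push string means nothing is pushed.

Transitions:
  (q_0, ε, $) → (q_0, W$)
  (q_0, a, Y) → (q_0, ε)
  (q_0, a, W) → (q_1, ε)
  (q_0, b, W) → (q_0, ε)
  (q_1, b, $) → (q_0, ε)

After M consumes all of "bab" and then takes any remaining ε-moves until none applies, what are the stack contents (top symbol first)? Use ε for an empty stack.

ε

(q_0, bab, $)
  ε-move, top $: go to q_0, push W$ → (q_0, bab, W$)
  read b, top W: go to q_0, push ε → (q_0, ab, $)
  ε-move, top $: go to q_0, push W$ → (q_0, ab, W$)
  read a, top W: go to q_1, push ε → (q_1, b, $)
  read b, top $: go to q_0, push ε → (q_0, ε, ε)
All input consumed in state q_0 with stack ε.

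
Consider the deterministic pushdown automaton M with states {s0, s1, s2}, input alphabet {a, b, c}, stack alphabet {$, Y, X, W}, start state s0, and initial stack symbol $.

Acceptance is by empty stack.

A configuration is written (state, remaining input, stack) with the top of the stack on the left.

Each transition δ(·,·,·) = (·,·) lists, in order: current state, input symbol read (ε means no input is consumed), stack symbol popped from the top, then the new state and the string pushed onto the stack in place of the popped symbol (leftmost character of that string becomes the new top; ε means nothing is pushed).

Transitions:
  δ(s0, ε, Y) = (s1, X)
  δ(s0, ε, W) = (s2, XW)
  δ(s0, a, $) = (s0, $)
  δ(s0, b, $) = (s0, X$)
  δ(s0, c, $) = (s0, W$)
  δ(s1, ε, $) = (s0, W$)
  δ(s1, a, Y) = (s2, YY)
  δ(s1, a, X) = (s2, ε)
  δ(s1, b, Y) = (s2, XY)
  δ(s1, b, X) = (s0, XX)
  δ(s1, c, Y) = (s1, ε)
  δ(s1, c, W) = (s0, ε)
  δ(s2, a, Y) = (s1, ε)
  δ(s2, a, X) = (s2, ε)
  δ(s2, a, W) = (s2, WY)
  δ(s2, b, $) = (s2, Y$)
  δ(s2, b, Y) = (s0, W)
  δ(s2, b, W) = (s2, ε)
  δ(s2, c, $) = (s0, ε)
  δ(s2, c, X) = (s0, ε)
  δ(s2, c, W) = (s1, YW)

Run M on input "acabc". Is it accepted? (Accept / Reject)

Accept

(s0, acabc, $) ⊢ (s0, cabc, $) ⊢ (s0, abc, W$) ⊢ (s2, abc, XW$) ⊢ (s2, bc, W$) ⊢ (s2, c, $) ⊢ (s0, ε, ε)
All input consumed and the stack is empty.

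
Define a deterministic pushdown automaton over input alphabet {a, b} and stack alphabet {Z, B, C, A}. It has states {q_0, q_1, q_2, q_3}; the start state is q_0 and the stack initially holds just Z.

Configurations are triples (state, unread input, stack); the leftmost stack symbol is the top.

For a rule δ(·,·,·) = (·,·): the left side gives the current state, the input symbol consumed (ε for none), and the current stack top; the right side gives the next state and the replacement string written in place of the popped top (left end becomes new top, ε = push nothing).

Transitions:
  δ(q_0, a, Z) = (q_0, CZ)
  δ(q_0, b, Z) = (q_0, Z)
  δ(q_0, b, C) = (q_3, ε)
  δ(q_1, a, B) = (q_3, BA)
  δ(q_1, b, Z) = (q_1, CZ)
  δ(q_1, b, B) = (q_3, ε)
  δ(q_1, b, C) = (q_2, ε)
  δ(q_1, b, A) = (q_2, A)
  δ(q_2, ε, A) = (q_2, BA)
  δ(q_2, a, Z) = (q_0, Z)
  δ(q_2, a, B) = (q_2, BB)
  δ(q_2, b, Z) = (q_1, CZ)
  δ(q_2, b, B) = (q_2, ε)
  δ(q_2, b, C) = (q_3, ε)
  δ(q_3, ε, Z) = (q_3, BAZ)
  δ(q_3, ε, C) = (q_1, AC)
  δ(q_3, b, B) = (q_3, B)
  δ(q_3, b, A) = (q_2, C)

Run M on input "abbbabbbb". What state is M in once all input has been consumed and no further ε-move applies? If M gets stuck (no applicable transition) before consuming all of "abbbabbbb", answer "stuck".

stuck

(q_0, abbbabbbb, Z)
  read a, top Z: go to q_0, push CZ → (q_0, bbbabbbb, CZ)
  read b, top C: go to q_3, push ε → (q_3, bbabbbb, Z)
  ε-move, top Z: go to q_3, push BAZ → (q_3, bbabbbb, BAZ)
  read b, top B: go to q_3, push B → (q_3, babbbb, BAZ)
  read b, top B: go to q_3, push B → (q_3, abbbb, BAZ)
No transition for (q_3, a, top B); M blocks with input abbbb remaining.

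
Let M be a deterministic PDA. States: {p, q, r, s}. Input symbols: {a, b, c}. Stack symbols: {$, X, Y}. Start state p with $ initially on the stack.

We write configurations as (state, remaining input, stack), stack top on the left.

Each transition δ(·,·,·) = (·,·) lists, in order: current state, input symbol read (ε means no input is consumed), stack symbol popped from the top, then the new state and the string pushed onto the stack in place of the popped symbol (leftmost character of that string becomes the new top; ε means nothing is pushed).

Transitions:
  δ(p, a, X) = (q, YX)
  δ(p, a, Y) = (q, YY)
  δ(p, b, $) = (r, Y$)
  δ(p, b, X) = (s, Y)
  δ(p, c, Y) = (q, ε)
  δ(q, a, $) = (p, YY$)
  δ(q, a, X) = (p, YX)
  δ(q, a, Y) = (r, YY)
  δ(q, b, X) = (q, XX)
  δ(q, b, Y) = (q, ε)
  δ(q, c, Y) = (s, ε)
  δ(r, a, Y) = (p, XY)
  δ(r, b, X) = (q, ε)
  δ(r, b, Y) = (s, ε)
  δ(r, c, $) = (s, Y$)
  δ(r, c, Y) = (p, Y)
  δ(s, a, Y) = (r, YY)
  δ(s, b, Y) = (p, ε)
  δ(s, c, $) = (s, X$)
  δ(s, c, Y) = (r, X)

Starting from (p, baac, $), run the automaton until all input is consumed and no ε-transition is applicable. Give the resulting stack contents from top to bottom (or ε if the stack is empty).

(p, baac, $) ⊢ (r, aac, Y$) ⊢ (p, ac, XY$) ⊢ (q, c, YXY$) ⊢ (s, ε, XY$)
All input consumed in state s with stack XY$.

XY$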